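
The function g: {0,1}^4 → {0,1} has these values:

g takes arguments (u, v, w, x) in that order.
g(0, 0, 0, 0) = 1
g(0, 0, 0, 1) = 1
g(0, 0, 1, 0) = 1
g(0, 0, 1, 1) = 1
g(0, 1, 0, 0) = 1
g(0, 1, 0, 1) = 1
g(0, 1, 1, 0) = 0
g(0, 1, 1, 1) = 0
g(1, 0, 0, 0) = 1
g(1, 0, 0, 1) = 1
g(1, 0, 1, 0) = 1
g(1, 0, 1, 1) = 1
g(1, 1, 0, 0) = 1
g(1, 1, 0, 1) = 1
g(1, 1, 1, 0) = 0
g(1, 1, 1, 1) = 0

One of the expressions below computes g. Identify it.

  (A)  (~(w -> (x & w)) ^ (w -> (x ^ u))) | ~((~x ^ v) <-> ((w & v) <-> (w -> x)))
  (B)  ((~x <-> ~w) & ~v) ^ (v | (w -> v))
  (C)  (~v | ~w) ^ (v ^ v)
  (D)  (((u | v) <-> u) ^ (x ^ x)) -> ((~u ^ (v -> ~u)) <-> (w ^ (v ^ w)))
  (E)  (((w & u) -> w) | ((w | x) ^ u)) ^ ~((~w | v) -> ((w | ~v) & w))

C

(A) disagrees with g on (0,1,1,0) (formula → 1, table → 0); rule it out.
(B) disagrees with g on (0,0,0,0) (formula → 0, table → 1); rule it out.
(D) disagrees with g on (0,1,1,0) (formula → 1, table → 0); rule it out.
(E) disagrees with g on (0,0,0,0) (formula → 0, table → 1); rule it out.
Only (C) survives; checking it on all 16 rows confirms it matches g.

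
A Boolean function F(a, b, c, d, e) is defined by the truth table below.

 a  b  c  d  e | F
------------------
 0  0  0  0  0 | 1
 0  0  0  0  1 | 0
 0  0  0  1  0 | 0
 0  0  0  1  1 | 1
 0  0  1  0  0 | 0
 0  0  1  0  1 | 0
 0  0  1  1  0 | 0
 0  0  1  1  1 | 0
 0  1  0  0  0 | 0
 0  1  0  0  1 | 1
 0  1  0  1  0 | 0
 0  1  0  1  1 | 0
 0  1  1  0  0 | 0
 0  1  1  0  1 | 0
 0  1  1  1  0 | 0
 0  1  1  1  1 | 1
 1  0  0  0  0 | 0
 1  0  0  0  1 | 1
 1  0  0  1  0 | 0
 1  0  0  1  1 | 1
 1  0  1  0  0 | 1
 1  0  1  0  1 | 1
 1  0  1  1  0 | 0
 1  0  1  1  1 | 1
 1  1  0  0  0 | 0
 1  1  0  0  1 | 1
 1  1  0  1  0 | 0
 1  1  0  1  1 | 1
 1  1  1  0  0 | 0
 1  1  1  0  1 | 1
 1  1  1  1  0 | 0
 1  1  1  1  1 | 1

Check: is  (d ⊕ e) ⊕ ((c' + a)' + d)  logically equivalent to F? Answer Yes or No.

Evaluate (d ⊕ e) ⊕ ((c' + a)' + d) on each row and compare to F:
  a=0, b=0, c=0, d=0, e=0: formula gives 0, but F = 1 ✗
Row (0,0,0,0,0) is a counterexample, so the formula is not equivalent to F.

No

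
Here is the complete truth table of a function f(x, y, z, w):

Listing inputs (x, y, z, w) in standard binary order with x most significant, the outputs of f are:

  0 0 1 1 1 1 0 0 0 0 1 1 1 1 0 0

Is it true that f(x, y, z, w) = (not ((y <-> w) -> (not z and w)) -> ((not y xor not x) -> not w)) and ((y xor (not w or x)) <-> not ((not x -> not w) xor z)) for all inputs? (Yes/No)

Yes

Evaluate (not ((y <-> w) -> (not z and w)) -> ((not y xor not x) -> not w)) and ((y xor (not w or x)) <-> not ((not x -> not w) xor z)) on each row and compare to f:
  x=0, y=0, z=0, w=0: formula gives 0, f = 0 ✓
  x=0, y=0, z=0, w=1: formula gives 0, f = 0 ✓
  x=0, y=0, z=1, w=0: formula gives 1, f = 1 ✓
  x=0, y=0, z=1, w=1: formula gives 1, f = 1 ✓
  …and likewise for the remaining 12 rows.
All 16 rows match — the expression computes f exactly.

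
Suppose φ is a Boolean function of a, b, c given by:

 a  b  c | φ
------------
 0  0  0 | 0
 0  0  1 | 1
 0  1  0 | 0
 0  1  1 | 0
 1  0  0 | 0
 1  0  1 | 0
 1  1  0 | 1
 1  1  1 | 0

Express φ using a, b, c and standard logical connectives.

φ=1 on 2 inputs: (0,0,1), (1,1,0). Reading each as a conjunction of literals (¬a·¬b·c, a·b·¬c) and taking the OR gives the canonical DNF.

φ(a, b, c) = ((NOT a AND NOT b) AND c) OR ((a AND b) AND NOT c)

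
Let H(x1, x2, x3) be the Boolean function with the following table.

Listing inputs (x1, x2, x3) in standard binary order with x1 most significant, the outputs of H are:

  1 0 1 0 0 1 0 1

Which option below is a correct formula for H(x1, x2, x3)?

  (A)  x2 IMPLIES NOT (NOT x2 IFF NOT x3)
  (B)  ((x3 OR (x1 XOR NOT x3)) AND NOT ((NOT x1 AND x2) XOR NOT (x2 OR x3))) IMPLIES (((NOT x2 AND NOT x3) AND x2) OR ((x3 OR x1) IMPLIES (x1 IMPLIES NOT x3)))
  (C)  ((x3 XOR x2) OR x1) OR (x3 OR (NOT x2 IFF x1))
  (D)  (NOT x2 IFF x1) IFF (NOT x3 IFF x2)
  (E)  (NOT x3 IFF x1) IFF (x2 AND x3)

D

(A) fails at (0,0,1): the formula yields 1, H is 0.
(B) fails at (0,0,1): the formula yields 1, H is 0.
(C) fails at (0,0,0): the formula yields 0, H is 1.
(E) fails at (0,1,1): the formula yields 1, H is 0.
Only (D) survives; checking it on all 8 rows confirms it matches H.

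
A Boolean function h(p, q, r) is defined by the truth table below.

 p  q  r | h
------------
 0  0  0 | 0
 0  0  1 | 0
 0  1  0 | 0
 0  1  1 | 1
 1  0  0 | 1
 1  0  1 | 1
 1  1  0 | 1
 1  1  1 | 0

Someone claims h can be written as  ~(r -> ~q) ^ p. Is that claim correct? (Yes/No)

Yes

Evaluate ~(r -> ~q) ^ p on each row and compare to h:
  p=0, q=0, r=0: formula gives 0, h = 0 ✓
  p=0, q=0, r=1: formula gives 0, h = 0 ✓
  p=0, q=1, r=0: formula gives 0, h = 0 ✓
  p=0, q=1, r=1: formula gives 1, h = 1 ✓
  p=1, q=0, r=0: formula gives 1, h = 1 ✓
  … (the remaining 3 rows also agree.)
Every row agrees, so the formula is equivalent.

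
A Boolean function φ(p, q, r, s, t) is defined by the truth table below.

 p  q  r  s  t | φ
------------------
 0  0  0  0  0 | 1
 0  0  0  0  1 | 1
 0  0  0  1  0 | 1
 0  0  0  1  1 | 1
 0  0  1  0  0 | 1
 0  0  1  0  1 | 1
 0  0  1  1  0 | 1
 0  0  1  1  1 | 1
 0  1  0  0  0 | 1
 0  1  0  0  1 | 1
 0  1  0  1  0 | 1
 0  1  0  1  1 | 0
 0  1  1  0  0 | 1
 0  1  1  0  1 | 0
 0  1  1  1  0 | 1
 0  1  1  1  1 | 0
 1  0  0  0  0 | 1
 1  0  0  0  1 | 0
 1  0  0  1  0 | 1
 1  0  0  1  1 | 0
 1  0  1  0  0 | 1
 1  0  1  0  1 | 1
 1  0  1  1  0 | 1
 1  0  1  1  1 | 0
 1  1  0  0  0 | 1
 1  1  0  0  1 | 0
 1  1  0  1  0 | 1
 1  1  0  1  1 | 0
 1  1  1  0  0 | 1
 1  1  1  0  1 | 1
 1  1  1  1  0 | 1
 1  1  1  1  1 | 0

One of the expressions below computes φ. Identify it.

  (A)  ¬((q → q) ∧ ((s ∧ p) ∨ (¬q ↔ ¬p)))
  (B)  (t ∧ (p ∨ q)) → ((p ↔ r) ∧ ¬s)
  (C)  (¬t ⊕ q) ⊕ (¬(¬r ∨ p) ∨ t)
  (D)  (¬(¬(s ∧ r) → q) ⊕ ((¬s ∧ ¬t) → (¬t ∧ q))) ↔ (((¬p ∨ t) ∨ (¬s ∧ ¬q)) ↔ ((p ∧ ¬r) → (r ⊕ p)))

B

(A) disagrees with φ on (0,0,0,0,0) (formula → 0, table → 1); rule it out.
(C) disagrees with φ on (0,0,1,0,0) (formula → 0, table → 1); rule it out.
(D) disagrees with φ on (0,0,0,0,1) (formula → 0, table → 1); rule it out.
That leaves (B). Evaluating it on every row reproduces the table of φ exactly.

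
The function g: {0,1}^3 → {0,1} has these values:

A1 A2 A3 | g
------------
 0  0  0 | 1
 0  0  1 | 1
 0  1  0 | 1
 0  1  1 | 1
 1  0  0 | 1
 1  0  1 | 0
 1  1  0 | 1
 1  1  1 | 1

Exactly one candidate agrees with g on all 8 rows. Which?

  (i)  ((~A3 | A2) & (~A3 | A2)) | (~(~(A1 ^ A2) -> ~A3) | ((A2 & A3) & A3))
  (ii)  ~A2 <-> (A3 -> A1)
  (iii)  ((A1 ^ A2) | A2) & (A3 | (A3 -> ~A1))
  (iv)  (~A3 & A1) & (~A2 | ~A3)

(ii) disagrees with g on (0,0,1) (formula → 0, table → 1); rule it out.
(iii) disagrees with g on (0,0,0) (formula → 0, table → 1); rule it out.
(iv) disagrees with g on (0,0,0) (formula → 0, table → 1); rule it out.
Only (i) survives; checking it on all 8 rows confirms it matches g.

i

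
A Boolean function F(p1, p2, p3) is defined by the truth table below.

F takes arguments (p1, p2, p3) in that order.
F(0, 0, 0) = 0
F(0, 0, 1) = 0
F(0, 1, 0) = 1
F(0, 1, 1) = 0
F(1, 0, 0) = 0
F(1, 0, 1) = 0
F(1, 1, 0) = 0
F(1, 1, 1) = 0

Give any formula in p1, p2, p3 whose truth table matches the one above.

F is 1 on exactly one input, (0,1,0), whose minterm is ¬p1·p2·¬p3. So F is just that conjunction.

F(p1, p2, p3) = (p1' · p2) · p3'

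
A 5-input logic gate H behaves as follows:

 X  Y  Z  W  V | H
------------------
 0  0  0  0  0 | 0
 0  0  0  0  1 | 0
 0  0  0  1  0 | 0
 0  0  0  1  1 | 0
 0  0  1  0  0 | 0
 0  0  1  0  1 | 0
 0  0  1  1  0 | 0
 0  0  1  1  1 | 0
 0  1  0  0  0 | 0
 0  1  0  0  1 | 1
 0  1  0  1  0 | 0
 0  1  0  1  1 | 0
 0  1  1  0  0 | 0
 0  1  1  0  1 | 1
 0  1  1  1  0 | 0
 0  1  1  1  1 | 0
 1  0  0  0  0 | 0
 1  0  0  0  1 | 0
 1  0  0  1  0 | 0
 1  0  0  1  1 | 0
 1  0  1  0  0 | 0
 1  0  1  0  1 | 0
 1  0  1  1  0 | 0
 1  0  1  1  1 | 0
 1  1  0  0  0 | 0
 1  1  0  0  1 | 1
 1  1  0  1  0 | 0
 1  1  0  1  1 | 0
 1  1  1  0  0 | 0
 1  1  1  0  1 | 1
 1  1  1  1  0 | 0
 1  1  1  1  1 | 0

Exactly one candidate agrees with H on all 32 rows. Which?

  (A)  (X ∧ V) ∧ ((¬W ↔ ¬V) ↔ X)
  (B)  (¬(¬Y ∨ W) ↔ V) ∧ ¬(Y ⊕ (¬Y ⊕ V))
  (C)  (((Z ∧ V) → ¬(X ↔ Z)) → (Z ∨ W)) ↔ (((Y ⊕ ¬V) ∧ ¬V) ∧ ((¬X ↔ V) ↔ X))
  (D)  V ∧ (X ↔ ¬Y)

B

(A): at (0,1,0,0,1) it gives 0, but H = 1 — eliminated.
(C): at (0,0,0,0,1) it gives 1, but H = 0 — eliminated.
(D): at (0,1,0,1,1) it gives 1, but H = 0 — eliminated.
That leaves (B). Evaluating it on every row reproduces the table of H exactly.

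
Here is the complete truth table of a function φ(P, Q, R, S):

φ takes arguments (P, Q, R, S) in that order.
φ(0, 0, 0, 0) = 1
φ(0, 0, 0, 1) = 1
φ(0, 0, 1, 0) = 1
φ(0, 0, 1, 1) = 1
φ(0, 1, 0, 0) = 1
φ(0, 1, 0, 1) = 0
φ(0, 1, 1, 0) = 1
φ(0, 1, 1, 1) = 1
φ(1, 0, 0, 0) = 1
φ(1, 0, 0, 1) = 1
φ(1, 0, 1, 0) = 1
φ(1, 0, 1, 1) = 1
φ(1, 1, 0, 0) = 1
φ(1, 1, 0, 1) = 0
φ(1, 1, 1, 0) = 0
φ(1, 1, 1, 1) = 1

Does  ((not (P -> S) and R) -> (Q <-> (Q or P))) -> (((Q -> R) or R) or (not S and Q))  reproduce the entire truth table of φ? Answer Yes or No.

Check the formula against φ row by row:
  P=0, Q=0, R=0, S=0: formula gives 1, φ = 1 ✓
  P=0, Q=0, R=0, S=1: formula gives 1, φ = 1 ✓
  P=0, Q=0, R=1, S=0: formula gives 1, φ = 1 ✓
  P=0, Q=0, R=1, S=1: formula gives 1, φ = 1 ✓
  …
  P=1, Q=1, R=1, S=0: formula gives 1, but φ = 0 ✗
Row (1,1,1,0) is a counterexample, so the formula is not equivalent to φ.

No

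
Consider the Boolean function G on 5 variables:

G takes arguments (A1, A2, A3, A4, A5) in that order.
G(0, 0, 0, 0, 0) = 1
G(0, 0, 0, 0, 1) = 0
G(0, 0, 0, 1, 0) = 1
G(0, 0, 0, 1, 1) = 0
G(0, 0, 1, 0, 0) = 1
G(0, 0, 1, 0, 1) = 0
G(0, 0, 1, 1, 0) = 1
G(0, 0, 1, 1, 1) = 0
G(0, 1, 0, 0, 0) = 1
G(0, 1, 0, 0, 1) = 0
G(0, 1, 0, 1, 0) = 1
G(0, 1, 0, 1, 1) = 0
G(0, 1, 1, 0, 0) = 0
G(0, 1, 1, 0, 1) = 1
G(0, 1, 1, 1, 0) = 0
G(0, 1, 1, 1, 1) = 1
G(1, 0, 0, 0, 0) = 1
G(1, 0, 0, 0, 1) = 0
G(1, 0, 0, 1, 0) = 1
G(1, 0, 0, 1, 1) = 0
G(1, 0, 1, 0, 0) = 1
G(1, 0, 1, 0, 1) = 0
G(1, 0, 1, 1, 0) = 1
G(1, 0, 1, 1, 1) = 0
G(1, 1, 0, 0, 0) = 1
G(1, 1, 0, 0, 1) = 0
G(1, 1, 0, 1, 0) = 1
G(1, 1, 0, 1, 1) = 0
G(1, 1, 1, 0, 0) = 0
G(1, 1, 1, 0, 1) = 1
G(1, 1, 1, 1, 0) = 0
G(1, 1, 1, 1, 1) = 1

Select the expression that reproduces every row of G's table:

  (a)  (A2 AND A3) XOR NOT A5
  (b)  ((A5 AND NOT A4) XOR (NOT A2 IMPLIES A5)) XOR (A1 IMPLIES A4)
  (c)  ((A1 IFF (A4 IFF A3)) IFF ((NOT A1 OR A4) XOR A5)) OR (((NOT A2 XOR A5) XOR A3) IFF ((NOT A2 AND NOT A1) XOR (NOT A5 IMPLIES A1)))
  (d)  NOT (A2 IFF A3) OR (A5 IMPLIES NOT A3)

a

(b) fails at (0,0,0,0,1): the formula yields 1, G is 0.
(c) fails at (0,0,0,0,1): the formula yields 1, G is 0.
(d) fails at (0,0,0,0,1): the formula yields 1, G is 0.
That leaves (a). Evaluating it on every row reproduces the table of G exactly.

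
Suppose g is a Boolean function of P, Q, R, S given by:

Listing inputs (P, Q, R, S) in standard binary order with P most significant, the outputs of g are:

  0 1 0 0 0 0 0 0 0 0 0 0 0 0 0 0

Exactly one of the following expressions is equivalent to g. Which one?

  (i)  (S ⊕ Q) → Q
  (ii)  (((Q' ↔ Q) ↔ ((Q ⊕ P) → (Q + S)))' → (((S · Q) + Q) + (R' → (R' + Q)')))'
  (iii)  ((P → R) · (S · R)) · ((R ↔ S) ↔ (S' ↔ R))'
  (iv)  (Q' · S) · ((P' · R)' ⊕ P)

(i) disagrees with g on (0,0,0,0) (formula → 1, table → 0); rule it out.
(ii) disagrees with g on (0,0,0,0) (formula → 1, table → 0); rule it out.
(iii) disagrees with g on (0,0,0,1) (formula → 0, table → 1); rule it out.
Only (iv) survives; checking it on all 16 rows confirms it matches g.

iv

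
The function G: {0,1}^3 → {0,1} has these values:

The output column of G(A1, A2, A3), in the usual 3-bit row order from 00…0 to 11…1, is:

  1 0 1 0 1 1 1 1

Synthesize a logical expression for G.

The 0-rows are (0,0,1), (0,1,1). Take each as a conjunction (¬A1·¬A2·A3, ¬A1·A2·A3), form their disjunction, and complement — that gives a formula that is 1 everywhere G is.

G(A1, A2, A3) = NOT (((NOT A1 AND NOT A2) AND A3) OR ((NOT A1 AND A2) AND A3))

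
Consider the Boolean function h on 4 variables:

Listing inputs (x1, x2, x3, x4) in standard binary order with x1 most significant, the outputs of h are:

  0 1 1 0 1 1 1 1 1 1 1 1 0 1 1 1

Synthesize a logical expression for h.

h is 0 on only 3 rows — (0,0,0,0), (0,0,1,1), (1,1,0,0). Writing each as a minterm (¬x1·¬x2·¬x3·¬x4, ¬x1·¬x2·x3·x4, x1·x2·¬x3·¬x4) and OR-ing them characterizes exactly where h=0, so h is the negation of that disjunction.

h(x1, x2, x3, x4) = ¬(((((¬x1 ∧ ¬x2) ∧ ¬x3) ∧ ¬x4) ∨ (((¬x1 ∧ ¬x2) ∧ x3) ∧ x4)) ∨ (((x1 ∧ x2) ∧ ¬x3) ∧ ¬x4))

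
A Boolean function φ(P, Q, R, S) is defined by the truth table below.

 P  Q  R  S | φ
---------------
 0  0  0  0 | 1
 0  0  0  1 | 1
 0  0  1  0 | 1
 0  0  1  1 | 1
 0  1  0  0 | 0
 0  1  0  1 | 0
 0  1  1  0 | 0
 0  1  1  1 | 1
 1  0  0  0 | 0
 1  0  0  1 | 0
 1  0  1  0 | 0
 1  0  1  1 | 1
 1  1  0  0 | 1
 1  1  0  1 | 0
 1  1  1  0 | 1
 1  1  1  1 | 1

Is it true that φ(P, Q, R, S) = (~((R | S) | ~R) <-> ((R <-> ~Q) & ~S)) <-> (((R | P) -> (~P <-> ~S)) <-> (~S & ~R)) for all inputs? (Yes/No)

Evaluate (~((R | S) | ~R) <-> ((R <-> ~Q) & ~S)) <-> (((R | P) -> (~P <-> ~S)) <-> (~S & ~R)) on each row and compare to φ:
  P=0, Q=0, R=0, S=0: formula gives 1, φ = 1 ✓
  P=0, Q=0, R=0, S=1: formula gives 0, but φ = 1 ✗
Row (0,0,0,1) is a counterexample, so the formula is not equivalent to φ.

No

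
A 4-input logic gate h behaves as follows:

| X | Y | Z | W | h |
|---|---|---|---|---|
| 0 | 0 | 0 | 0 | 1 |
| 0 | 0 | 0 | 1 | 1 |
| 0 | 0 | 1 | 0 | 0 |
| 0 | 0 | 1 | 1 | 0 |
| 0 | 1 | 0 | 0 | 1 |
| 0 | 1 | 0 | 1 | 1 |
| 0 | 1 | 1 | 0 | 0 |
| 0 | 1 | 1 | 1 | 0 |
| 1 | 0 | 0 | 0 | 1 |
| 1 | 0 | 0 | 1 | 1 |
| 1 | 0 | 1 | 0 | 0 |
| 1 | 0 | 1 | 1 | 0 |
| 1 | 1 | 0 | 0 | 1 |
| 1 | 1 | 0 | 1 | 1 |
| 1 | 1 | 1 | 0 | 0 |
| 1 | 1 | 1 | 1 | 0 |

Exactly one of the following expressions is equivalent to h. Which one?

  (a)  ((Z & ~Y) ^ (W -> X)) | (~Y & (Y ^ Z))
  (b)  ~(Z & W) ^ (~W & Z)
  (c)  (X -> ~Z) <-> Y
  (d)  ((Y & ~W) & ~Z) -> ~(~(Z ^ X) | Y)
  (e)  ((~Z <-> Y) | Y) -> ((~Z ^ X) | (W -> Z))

b

(a) disagrees with h on (0,0,0,1) (formula → 0, table → 1); rule it out.
(c) disagrees with h on (0,0,0,0) (formula → 0, table → 1); rule it out.
(d) disagrees with h on (0,0,1,0) (formula → 1, table → 0); rule it out.
(e) disagrees with h on (0,0,1,0) (formula → 1, table → 0); rule it out.
That leaves (b). Evaluating it on every row reproduces the table of h exactly.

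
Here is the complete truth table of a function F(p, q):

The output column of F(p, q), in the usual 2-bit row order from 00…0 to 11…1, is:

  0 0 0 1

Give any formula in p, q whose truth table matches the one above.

F(p, q) = p ∧ q

The output is 1 only when every input is 1 — the AND of all inputs.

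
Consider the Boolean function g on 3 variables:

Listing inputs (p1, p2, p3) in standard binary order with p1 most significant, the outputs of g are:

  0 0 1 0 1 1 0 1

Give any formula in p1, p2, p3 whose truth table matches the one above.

g(p1, p2, p3) = ((((~p1 & p2) & ~p3) | ((p1 & ~p2) & ~p3)) | ((p1 & ~p2) & p3)) | ((p1 & p2) & p3)

Collect the rows where g=1 — (0,1,0), (1,0,0), (1,0,1), (1,1,1) — and write one minterm per row: ¬p1·p2·¬p3, p1·¬p2·¬p3, p1·¬p2·p3, p1·p2·p3. Their union (logical OR) reproduces the table exactly.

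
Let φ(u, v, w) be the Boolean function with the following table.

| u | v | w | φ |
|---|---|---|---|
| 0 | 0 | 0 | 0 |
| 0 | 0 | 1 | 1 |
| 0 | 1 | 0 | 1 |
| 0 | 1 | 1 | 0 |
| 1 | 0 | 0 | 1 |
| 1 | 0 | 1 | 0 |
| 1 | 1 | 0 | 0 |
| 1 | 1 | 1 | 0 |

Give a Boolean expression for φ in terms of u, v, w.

φ=1 on 3 inputs: (0,0,1), (0,1,0), (1,0,0). Reading each as a conjunction of literals (¬u·¬v·w, ¬u·v·¬w, u·¬v·¬w) and taking the OR gives the canonical DNF.

φ(u, v, w) = (((~u & ~v) & w) | ((~u & v) & ~w)) | ((u & ~v) & ~w)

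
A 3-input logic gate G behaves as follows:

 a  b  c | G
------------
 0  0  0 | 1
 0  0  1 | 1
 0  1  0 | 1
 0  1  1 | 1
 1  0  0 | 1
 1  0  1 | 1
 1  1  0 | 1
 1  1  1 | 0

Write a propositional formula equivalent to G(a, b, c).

G(a, b, c) = ¬((a ∧ b) ∧ c)

The output is 0 only when every input is 1 — NAND of all inputs.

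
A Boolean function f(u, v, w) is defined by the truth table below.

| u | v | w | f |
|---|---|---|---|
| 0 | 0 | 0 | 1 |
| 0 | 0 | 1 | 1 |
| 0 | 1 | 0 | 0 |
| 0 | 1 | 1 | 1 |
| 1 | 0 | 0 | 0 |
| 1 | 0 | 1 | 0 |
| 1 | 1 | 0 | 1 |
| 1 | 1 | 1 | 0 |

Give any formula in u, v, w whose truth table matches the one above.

f(u, v, w) = ((((u' · v') · w') + ((u' · v') · w)) + ((u' · v) · w)) + ((u · v) · w')

The 1-rows are (0,0,0), (0,0,1), (0,1,1), (1,1,0). Each contributes one minterm — ¬u·¬v·¬w; ¬u·¬v·w; ¬u·v·w; u·v·¬w — and their disjunction is a sum-of-products form of f.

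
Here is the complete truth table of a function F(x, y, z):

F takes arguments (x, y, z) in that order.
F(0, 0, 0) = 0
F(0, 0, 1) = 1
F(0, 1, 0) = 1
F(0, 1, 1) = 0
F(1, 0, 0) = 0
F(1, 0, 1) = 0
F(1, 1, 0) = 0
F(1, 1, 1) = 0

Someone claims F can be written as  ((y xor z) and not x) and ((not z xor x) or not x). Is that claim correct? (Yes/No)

Yes

Evaluate ((y xor z) and not x) and ((not z xor x) or not x) on each row and compare to F:
  x=0, y=0, z=0: formula gives 0, F = 0 ✓
  x=0, y=0, z=1: formula gives 1, F = 1 ✓
  x=0, y=1, z=0: formula gives 1, F = 1 ✓
  x=0, y=1, z=1: formula gives 0, F = 0 ✓
  x=1, y=0, z=0: formula gives 0, F = 0 ✓
  …and likewise for the remaining 3 rows.
Every row agrees, so the formula is equivalent.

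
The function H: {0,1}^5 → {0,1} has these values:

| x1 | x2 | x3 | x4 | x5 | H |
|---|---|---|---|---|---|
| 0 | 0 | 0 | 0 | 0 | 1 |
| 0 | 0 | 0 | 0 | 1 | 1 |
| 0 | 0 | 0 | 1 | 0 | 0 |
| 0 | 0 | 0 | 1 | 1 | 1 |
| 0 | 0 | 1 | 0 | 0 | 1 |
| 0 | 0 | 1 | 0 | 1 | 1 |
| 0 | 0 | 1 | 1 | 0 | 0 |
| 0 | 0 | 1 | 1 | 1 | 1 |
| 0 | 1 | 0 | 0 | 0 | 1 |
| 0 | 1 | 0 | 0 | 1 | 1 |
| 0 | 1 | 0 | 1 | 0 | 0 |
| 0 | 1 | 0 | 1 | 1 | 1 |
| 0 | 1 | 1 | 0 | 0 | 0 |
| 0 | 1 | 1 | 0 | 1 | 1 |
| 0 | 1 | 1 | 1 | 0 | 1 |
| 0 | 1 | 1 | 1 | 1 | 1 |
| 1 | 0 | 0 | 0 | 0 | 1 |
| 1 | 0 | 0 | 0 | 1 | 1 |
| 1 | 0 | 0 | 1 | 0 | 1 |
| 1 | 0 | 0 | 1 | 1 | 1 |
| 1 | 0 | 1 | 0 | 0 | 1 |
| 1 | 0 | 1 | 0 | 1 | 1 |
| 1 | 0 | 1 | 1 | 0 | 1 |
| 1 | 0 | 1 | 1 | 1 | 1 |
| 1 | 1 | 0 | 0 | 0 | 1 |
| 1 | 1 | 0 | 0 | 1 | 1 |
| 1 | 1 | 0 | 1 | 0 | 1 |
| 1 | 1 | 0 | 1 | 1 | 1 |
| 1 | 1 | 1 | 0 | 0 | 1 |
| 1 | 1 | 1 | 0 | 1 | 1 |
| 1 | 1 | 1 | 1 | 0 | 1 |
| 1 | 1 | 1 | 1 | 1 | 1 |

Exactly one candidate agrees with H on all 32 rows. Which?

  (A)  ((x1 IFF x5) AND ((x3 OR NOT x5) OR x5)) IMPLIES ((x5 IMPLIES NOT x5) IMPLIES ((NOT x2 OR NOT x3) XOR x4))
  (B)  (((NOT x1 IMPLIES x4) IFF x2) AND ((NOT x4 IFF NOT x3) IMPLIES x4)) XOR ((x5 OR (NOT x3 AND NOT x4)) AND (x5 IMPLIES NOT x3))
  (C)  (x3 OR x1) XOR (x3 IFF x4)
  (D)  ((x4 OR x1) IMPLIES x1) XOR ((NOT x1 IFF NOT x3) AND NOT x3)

A

(B) disagrees with H on (0,0,1,1,1) (formula → 0, table → 1); rule it out.
(C) disagrees with H on (0,0,0,1,1) (formula → 0, table → 1); rule it out.
(D) disagrees with H on (0,0,0,0,0) (formula → 0, table → 1); rule it out.
That leaves (A). Evaluating it on every row reproduces the table of H exactly.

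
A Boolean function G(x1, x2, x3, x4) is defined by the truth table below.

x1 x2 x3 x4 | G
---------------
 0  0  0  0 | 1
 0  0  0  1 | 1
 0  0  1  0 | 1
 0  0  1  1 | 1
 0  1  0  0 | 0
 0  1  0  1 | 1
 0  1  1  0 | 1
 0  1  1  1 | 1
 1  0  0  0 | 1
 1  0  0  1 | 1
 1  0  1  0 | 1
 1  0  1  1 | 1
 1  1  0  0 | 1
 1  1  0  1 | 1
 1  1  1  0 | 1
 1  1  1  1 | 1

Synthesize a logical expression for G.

G is 0 on exactly one input, (0,1,0,0), whose minterm is ¬x1·x2·¬x3·¬x4. So G is the negation of that single conjunction.

G(x1, x2, x3, x4) = NOT (((NOT x1 AND x2) AND NOT x3) AND NOT x4)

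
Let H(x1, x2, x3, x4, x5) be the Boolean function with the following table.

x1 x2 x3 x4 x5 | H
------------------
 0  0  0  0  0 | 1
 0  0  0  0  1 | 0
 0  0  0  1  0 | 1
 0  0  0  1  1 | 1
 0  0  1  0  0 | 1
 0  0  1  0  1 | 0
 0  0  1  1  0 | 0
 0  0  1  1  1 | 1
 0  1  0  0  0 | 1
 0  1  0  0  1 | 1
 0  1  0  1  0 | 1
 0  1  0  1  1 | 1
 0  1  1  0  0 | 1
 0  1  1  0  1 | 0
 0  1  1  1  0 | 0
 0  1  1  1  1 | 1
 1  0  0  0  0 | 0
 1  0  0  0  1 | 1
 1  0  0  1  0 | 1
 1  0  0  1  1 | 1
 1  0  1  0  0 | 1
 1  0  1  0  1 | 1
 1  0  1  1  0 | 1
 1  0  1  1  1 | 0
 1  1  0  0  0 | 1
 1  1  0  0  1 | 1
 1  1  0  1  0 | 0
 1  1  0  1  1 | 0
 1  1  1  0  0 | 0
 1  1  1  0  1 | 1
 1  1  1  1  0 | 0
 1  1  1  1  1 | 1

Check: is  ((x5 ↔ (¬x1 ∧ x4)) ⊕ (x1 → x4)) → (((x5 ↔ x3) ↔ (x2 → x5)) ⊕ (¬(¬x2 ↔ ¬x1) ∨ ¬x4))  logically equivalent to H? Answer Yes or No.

Check the formula against H row by row:
  x1=0, x2=0, x3=0, x4=0, x5=0: formula gives 1, H = 1 ✓
  x1=0, x2=0, x3=0, x4=0, x5=1: formula gives 1, but H = 0 ✗
Row (0,0,0,0,1) is a counterexample, so the formula is not equivalent to H.

No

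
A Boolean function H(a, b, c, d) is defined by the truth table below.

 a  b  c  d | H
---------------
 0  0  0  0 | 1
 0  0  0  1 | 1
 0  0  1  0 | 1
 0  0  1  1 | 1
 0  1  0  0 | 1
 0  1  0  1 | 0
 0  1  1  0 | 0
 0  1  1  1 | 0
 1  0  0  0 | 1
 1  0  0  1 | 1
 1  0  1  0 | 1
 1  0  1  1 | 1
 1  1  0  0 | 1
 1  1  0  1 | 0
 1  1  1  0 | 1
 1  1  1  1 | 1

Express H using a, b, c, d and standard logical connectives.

There are just 4 zero rows: (0,1,0,1), (0,1,1,0), (0,1,1,1), (1,1,0,1). Their minterms are ¬a·b·¬c·d, ¬a·b·c·¬d, ¬a·b·c·d, a·b·¬c·d; the OR of those covers precisely the 0-outputs, and negating it yields H.

H(a, b, c, d) = ((((((a' · b) · c') · d) + (((a' · b) · c) · d')) + (((a' · b) · c) · d)) + (((a · b) · c') · d))'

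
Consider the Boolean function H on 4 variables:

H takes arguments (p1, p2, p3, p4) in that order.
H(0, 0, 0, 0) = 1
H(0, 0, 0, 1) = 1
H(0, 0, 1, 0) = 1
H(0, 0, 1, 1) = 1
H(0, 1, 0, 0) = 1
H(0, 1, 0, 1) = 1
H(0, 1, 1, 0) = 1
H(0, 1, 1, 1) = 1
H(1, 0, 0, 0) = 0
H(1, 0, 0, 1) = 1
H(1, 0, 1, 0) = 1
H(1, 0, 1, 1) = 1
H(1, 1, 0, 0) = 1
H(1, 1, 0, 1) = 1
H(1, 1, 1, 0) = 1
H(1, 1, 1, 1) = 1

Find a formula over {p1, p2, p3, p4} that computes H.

Only row (1,0,0,0) gives 0. So H is 1 everywhere except there — the complement of the minterm p1·¬p2·¬p3·¬p4.

H(p1, p2, p3, p4) = not (((p1 and not p2) and not p3) and not p4)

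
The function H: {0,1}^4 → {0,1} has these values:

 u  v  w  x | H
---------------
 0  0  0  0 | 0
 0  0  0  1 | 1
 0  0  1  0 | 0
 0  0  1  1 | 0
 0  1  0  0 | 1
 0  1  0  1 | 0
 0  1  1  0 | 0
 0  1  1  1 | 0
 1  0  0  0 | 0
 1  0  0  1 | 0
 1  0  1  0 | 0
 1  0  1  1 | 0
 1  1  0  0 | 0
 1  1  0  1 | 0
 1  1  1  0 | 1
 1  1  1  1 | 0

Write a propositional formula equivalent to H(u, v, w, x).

H(u, v, w, x) = ((((u' · v') · w') · x) + (((u' · v) · w') · x')) + (((u · v) · w) · x')

The 1-rows are (0,0,0,1), (0,1,0,0), (1,1,1,0). Each contributes one minterm — ¬u·¬v·¬w·x; ¬u·v·¬w·¬x; u·v·w·¬x — and their disjunction is a sum-of-products form of H.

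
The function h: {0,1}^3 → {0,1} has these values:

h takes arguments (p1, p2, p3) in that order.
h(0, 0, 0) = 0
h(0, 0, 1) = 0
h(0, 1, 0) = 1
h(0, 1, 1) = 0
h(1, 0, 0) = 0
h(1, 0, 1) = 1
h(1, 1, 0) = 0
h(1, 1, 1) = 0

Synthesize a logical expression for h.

h=1 on 2 inputs: (0,1,0), (1,0,1). Reading each as a conjunction of literals (¬p1·p2·¬p3, p1·¬p2·p3) and taking the OR gives the canonical DNF.

h(p1, p2, p3) = ((~p1 & p2) & ~p3) | ((p1 & ~p2) & p3)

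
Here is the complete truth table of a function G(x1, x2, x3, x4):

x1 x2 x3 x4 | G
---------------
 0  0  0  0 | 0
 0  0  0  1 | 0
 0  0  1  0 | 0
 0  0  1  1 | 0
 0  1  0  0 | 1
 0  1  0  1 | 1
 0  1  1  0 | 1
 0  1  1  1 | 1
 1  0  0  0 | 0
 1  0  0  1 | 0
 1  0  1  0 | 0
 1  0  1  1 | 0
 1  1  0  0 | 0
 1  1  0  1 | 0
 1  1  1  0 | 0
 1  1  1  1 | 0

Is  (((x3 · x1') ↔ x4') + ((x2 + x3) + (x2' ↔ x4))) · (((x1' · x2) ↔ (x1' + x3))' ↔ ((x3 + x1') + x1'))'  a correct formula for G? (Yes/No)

Yes

Check the formula against G row by row:
  x1=0, x2=0, x3=0, x4=0: formula gives 0, G = 0 ✓
  x1=0, x2=0, x3=0, x4=1: formula gives 0, G = 0 ✓
  x1=0, x2=0, x3=1, x4=0: formula gives 0, G = 0 ✓
  x1=0, x2=0, x3=1, x4=1: formula gives 0, G = 0 ✓
  …and likewise for the remaining 12 rows.
No disagreement on any input; they are logically equivalent.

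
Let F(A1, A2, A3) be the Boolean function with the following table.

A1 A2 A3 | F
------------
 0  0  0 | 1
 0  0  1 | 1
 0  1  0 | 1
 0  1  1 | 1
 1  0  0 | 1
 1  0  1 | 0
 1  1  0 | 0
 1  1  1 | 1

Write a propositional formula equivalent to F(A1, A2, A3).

F(A1, A2, A3) = ~(((A1 & ~A2) & A3) | ((A1 & A2) & ~A3))

F is 0 on only 2 rows — (1,0,1), (1,1,0). Writing each as a minterm (A1·¬A2·A3, A1·A2·¬A3) and OR-ing them characterizes exactly where F=0, so F is the negation of that disjunction.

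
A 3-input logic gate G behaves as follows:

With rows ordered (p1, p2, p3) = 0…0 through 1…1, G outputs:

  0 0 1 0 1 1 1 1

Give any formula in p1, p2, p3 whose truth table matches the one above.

G is 0 on only 3 rows — (0,0,0), (0,0,1), (0,1,1). Writing each as a minterm (¬p1·¬p2·¬p3, ¬p1·¬p2·p3, ¬p1·p2·p3) and OR-ing them characterizes exactly where G=0, so G is the negation of that disjunction.

G(p1, p2, p3) = ¬((((¬p1 ∧ ¬p2) ∧ ¬p3) ∨ ((¬p1 ∧ ¬p2) ∧ p3)) ∨ ((¬p1 ∧ p2) ∧ p3))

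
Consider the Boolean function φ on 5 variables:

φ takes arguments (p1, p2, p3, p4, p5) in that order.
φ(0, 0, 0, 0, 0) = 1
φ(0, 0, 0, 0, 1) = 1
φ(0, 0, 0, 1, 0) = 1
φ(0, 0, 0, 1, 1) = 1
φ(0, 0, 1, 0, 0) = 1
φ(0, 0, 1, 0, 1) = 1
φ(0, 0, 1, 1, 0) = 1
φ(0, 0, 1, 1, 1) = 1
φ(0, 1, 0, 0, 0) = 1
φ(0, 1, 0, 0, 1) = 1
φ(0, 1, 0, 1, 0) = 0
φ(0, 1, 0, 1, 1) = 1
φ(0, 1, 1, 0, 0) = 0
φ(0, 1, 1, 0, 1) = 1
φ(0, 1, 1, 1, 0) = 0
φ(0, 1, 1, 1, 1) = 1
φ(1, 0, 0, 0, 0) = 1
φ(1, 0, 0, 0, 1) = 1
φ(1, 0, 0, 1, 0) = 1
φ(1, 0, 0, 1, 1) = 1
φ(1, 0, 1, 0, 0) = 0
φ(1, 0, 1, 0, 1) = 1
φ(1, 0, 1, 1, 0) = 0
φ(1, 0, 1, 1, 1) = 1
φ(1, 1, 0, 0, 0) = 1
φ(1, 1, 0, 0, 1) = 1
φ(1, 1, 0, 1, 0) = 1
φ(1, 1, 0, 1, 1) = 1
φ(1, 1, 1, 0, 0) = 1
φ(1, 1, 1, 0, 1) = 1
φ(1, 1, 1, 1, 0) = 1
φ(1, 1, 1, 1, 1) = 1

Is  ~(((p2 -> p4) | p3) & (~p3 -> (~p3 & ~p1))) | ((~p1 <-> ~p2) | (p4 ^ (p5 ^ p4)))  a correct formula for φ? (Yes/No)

Yes

Test each input against both φ and the formula:
  p1=0, p2=0, p3=0, p4=0, p5=0: formula gives 1, φ = 1 ✓
  p1=0, p2=0, p3=0, p4=0, p5=1: formula gives 1, φ = 1 ✓
  p1=0, p2=0, p3=0, p4=1, p5=0: formula gives 1, φ = 1 ✓
  p1=0, p2=0, p3=0, p4=1, p5=1: formula gives 1, φ = 1 ✓
  … (the remaining 28 rows also agree.)
Every row agrees, so the formula is equivalent.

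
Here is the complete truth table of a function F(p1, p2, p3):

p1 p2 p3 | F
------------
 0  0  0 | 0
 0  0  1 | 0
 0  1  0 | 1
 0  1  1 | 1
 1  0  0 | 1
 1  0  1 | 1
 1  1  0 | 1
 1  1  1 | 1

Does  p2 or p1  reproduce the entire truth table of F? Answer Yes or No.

Check the formula against F row by row:
  p1=0, p2=0, p3=0: formula gives 0, F = 0 ✓
  p1=0, p2=0, p3=1: formula gives 0, F = 0 ✓
  p1=0, p2=1, p3=0: formula gives 1, F = 1 ✓
  p1=0, p2=1, p3=1: formula gives 1, F = 1 ✓
  p1=1, p2=0, p3=0: formula gives 1, F = 1 ✓
  … (the remaining 3 rows also agree.)
All 8 rows match — the expression computes F exactly.

Yes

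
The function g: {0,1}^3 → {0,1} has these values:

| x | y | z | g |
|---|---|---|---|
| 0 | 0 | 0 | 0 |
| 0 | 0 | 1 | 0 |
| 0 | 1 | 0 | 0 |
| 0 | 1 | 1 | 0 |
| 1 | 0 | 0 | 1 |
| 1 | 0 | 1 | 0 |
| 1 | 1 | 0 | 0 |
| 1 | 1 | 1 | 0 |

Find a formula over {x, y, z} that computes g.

g is 1 on exactly one input, (1,0,0), whose minterm is x·¬y·¬z. So g is just that conjunction.

g(x, y, z) = (x ∧ ¬y) ∧ ¬z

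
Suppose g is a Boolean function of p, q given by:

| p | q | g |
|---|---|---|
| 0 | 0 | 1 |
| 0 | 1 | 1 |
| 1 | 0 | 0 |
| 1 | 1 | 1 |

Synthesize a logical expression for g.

This is p → q (false only at 1,0).

g(p, q) = p -> q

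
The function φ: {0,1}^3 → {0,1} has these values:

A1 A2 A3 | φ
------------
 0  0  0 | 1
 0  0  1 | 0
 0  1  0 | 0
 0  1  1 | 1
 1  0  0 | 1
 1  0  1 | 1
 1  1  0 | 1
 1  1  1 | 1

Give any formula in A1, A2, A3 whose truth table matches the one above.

φ(A1, A2, A3) = not (((not A1 and not A2) and A3) or ((not A1 and A2) and not A3))

There are just 2 zero rows: (0,0,1), (0,1,0). Their minterms are ¬A1·¬A2·A3, ¬A1·A2·¬A3; the OR of those covers precisely the 0-outputs, and negating it yields φ.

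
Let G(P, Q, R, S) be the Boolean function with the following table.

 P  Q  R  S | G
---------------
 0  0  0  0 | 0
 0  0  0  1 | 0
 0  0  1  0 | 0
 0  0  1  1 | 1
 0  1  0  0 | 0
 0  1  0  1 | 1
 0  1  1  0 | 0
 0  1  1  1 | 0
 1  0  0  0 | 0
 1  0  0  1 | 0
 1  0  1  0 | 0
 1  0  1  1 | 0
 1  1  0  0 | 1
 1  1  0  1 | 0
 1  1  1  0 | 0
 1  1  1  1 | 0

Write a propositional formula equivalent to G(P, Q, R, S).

G(P, Q, R, S) = ((((NOT P AND NOT Q) AND R) AND S) OR (((NOT P AND Q) AND NOT R) AND S)) OR (((P AND Q) AND NOT R) AND NOT S)

The 1-rows are (0,0,1,1), (0,1,0,1), (1,1,0,0). Each contributes one minterm — ¬P·¬Q·R·S; ¬P·Q·¬R·S; P·Q·¬R·¬S — and their disjunction is a sum-of-products form of G.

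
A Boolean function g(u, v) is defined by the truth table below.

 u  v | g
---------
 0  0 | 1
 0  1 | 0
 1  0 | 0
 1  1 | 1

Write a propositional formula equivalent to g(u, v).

g(u, v) = (u ⊕ v)'

The output is 1 exactly when an even number of inputs are 1 — the complement of 2-way XOR.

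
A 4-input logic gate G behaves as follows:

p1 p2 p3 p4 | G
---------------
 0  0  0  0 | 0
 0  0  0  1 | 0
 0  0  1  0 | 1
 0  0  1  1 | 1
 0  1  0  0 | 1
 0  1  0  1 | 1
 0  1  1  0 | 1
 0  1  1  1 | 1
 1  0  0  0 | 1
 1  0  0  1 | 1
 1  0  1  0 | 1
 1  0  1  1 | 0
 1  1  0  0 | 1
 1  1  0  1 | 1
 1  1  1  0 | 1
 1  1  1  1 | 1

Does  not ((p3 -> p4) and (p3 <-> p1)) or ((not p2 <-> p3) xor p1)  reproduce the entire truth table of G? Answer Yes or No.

Evaluate not ((p3 -> p4) and (p3 <-> p1)) or ((not p2 <-> p3) xor p1) on each row and compare to G:
  p1=0, p2=0, p3=0, p4=0: formula gives 0, G = 0 ✓
  p1=0, p2=0, p3=0, p4=1: formula gives 0, G = 0 ✓
  p1=0, p2=0, p3=1, p4=0: formula gives 1, G = 1 ✓
  p1=0, p2=0, p3=1, p4=1: formula gives 1, G = 1 ✓
  … (the remaining 12 rows also agree.)
No disagreement on any input; they are logically equivalent.

Yes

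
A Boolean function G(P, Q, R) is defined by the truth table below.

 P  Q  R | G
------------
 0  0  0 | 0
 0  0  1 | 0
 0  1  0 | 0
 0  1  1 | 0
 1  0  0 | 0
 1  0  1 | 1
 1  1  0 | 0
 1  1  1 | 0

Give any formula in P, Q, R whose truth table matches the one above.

G is 1 on exactly one input, (1,0,1), whose minterm is P·¬Q·R. So G is just that conjunction.

G(P, Q, R) = (P · Q') · R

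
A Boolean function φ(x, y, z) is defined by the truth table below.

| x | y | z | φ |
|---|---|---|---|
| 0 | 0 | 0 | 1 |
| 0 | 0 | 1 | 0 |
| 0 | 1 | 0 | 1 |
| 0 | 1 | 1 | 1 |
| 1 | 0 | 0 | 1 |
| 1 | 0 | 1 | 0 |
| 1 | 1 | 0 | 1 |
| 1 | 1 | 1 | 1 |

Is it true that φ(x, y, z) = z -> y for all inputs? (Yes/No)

Test each input against both φ and the formula:
  x=0, y=0, z=0: formula gives 1, φ = 1 ✓
  x=0, y=0, z=1: formula gives 0, φ = 0 ✓
  x=0, y=1, z=0: formula gives 1, φ = 1 ✓
  x=0, y=1, z=1: formula gives 1, φ = 1 ✓
  x=1, y=0, z=0: formula gives 1, φ = 1 ✓
  …and likewise for the remaining 3 rows.
No disagreement on any input; they are logically equivalent.

Yes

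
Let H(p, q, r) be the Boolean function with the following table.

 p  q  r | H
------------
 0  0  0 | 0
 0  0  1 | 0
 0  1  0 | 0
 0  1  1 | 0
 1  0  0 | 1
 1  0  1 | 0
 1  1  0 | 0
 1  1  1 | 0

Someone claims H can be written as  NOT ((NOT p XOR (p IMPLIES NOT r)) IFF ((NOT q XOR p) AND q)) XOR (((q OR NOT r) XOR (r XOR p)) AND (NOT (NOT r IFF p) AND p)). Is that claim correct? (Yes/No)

Yes

Evaluate NOT ((NOT p XOR (p IMPLIES NOT r)) IFF ((NOT q XOR p) AND q)) XOR (((q OR NOT r) XOR (r XOR p)) AND (NOT (NOT r IFF p) AND p)) on each row and compare to H:
  p=0, q=0, r=0: formula gives 0, H = 0 ✓
  p=0, q=0, r=1: formula gives 0, H = 0 ✓
  p=0, q=1, r=0: formula gives 0, H = 0 ✓
  p=0, q=1, r=1: formula gives 0, H = 0 ✓
  p=1, q=0, r=0: formula gives 1, H = 1 ✓
  … (the remaining 3 rows also agree.)
Every row agrees, so the formula is equivalent.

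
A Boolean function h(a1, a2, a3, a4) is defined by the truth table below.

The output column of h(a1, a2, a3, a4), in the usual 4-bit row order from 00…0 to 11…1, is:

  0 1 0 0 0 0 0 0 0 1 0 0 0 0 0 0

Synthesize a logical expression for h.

h=1 on 2 inputs: (0,0,0,1), (1,0,0,1). Reading each as a conjunction of literals (¬a1·¬a2·¬a3·a4, a1·¬a2·¬a3·a4) and taking the OR gives the canonical DNF.

h(a1, a2, a3, a4) = (((a1' · a2') · a3') · a4) + (((a1 · a2') · a3') · a4)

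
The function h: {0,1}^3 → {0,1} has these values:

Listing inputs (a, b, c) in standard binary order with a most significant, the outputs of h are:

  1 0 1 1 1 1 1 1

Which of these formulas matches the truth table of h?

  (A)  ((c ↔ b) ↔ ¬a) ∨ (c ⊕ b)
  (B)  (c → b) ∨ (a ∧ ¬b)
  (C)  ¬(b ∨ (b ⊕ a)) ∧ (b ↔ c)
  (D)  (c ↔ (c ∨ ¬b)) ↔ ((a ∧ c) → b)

B

(A) disagrees with h on (0,0,1) (formula → 1, table → 0); rule it out.
(C) disagrees with h on (0,1,0) (formula → 0, table → 1); rule it out.
(D) disagrees with h on (0,0,0) (formula → 0, table → 1); rule it out.
Only (B) survives; checking it on all 8 rows confirms it matches h.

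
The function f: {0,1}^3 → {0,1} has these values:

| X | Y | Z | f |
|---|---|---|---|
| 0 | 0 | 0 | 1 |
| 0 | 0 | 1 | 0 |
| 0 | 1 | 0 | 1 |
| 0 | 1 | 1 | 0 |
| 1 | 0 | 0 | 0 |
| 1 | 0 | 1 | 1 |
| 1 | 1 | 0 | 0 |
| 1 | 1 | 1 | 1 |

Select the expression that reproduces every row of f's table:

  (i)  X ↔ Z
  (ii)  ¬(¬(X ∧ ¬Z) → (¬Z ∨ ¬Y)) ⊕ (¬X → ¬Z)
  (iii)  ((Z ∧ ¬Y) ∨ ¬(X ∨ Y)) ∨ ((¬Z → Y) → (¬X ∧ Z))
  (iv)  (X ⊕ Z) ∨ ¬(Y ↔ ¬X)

i

(ii): at (0,1,1) it gives 1, but f = 0 — eliminated.
(iii): at (0,0,1) it gives 1, but f = 0 — eliminated.
(iv): at (0,0,1) it gives 1, but f = 0 — eliminated.
Only (i) survives; checking it on all 8 rows confirms it matches f.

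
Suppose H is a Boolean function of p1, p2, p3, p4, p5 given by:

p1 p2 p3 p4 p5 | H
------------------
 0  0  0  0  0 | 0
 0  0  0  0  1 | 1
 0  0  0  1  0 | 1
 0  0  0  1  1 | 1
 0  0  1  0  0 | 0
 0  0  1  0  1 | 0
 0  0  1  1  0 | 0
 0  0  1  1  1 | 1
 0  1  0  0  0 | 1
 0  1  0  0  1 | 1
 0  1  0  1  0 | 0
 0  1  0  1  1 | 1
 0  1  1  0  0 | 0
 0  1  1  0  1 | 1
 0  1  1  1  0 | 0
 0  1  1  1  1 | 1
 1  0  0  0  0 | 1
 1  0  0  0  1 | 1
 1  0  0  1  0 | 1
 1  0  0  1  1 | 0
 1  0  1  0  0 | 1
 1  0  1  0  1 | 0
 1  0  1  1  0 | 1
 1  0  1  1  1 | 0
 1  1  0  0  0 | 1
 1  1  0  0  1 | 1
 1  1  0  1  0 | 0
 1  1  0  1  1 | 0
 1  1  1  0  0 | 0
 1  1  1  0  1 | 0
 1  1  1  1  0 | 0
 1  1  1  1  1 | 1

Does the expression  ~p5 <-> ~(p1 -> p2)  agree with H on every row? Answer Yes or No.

Test each input against both H and the formula:
  p1=0, p2=0, p3=0, p4=0, p5=0: formula gives 0, H = 0 ✓
  p1=0, p2=0, p3=0, p4=0, p5=1: formula gives 1, H = 1 ✓
  p1=0, p2=0, p3=0, p4=1, p5=0: formula gives 0, but H = 1 ✗
Row (0,0,0,1,0) is a counterexample, so the formula is not equivalent to H.

No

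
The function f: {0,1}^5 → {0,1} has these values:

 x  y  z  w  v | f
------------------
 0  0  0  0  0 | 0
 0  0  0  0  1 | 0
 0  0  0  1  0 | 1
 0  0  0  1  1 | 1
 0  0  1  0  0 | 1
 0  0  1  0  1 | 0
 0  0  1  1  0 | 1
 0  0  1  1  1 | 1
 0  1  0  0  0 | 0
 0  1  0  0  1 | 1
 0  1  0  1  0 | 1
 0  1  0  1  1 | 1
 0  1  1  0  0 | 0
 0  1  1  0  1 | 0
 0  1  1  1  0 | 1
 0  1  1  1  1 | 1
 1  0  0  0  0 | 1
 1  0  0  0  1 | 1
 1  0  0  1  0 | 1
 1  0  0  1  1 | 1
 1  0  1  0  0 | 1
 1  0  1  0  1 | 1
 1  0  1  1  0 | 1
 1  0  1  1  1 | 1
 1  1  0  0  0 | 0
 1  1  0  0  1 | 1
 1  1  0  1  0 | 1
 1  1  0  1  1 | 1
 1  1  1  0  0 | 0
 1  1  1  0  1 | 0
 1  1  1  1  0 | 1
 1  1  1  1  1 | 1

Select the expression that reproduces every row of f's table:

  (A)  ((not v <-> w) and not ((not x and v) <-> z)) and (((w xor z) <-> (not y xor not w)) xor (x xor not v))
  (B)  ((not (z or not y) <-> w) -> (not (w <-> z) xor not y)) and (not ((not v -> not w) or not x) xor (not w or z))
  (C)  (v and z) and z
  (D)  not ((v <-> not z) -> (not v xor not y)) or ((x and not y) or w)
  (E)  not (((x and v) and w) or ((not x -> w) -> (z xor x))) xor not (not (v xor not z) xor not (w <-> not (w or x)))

(A) fails at (0,0,0,0,1): the formula yields 1, f is 0.
(B) fails at (0,0,0,0,0): the formula yields 1, f is 0.
(C) fails at (0,0,0,1,0): the formula yields 0, f is 1.
(E) fails at (0,0,0,0,1): the formula yields 1, f is 0.
Only (D) survives; checking it on all 32 rows confirms it matches f.

D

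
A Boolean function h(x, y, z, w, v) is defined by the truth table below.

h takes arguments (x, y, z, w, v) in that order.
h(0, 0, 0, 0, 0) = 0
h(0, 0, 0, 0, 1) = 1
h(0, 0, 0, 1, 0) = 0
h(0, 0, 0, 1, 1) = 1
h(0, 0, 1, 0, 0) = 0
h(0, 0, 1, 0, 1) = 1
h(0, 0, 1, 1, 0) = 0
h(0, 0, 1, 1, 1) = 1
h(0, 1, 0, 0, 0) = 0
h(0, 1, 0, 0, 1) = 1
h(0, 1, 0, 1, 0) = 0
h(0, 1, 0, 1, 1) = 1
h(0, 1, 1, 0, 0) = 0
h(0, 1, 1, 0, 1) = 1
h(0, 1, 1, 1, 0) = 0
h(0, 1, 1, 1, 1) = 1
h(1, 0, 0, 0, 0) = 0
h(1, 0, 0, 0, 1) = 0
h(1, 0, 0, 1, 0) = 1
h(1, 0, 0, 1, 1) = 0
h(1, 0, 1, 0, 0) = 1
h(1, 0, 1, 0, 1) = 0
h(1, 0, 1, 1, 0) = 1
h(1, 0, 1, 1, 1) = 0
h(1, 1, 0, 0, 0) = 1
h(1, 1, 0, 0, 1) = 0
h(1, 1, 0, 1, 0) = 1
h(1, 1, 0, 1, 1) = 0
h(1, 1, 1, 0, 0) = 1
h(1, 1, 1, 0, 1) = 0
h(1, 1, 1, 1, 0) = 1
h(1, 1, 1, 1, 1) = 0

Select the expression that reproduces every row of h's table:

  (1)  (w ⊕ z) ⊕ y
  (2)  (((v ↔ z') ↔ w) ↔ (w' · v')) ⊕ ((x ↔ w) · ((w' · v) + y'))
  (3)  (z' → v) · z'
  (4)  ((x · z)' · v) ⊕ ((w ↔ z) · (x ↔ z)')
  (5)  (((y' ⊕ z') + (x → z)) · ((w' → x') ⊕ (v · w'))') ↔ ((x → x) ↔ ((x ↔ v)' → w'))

5

(1) fails at (0,0,0,0,1): the formula yields 0, h is 1.
(2) fails at (0,0,0,0,1): the formula yields 0, h is 1.
(3) fails at (0,0,1,0,1): the formula yields 0, h is 1.
(4) fails at (0,0,1,1,0): the formula yields 1, h is 0.
(5) is the remaining candidate, and it agrees with h on all 32 inputs.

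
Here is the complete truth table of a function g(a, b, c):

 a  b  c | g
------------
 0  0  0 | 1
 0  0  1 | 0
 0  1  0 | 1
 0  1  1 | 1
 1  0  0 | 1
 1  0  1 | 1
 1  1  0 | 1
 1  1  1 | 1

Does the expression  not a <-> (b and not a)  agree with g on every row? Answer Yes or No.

No

Evaluate not a <-> (b and not a) on each row and compare to g:
  a=0, b=0, c=0: formula gives 0, but g = 1 ✗
A single disagreement suffices: at (0,0,0) they differ, so the formula does not compute g.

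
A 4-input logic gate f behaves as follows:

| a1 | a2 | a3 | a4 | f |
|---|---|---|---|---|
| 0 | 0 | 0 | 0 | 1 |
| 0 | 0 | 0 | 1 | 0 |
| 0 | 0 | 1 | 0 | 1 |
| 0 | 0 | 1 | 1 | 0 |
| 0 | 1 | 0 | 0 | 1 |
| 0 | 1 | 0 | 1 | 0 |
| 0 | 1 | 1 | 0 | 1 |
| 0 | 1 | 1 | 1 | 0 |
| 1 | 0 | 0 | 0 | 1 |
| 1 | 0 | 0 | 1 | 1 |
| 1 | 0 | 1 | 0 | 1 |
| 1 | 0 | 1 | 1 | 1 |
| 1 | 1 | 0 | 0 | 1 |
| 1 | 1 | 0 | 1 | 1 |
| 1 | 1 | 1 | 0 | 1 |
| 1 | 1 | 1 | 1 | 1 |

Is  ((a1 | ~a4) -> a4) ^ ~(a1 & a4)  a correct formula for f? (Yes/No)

Yes

Test each input against both f and the formula:
  a1=0, a2=0, a3=0, a4=0: formula gives 1, f = 1 ✓
  a1=0, a2=0, a3=0, a4=1: formula gives 0, f = 0 ✓
  a1=0, a2=0, a3=1, a4=0: formula gives 1, f = 1 ✓
  a1=0, a2=0, a3=1, a4=1: formula gives 0, f = 0 ✓
  … (the remaining 12 rows also agree.)
All 16 rows match — the expression computes f exactly.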